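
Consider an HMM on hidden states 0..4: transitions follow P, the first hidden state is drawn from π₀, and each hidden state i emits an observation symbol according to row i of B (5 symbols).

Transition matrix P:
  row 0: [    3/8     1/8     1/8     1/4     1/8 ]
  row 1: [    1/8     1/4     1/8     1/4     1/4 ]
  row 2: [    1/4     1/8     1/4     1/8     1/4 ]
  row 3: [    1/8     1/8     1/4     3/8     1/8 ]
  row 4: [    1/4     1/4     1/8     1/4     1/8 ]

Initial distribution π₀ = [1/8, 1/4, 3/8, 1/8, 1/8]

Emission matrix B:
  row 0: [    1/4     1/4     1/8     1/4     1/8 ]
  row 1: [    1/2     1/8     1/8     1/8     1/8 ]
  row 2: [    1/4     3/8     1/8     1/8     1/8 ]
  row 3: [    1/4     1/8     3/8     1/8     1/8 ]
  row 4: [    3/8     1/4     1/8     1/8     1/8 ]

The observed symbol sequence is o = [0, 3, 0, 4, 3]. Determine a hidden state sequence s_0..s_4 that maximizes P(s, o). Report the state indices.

t=0: δ = [3.125e-02, 1.250e-01, 9.375e-02, 3.125e-02, 4.688e-02]  (obs o_0=0)
t=1: δ = [5.859e-03, 3.906e-03, 2.930e-03, 3.906e-03, 3.906e-03]  ψ = [2, 1, 2, 1, 1]  (obs o_1=3)
t=2: δ = [5.493e-04, 4.883e-04, 2.441e-04, 3.662e-04, 3.662e-04]  ψ = [0, 1, 3, 0, 1]  (obs o_2=0)
t=3: δ = [2.575e-05, 1.526e-05, 1.144e-05, 1.717e-05, 1.526e-05]  ψ = [0, 1, 3, 0, 1]  (obs o_3=4)
t=4: δ = [2.414e-06, 4.768e-07, 5.364e-07, 8.047e-07, 4.768e-07]  ψ = [0, 1, 3, 0, 1]  (obs o_4=3)
backtrack: best end state = 0; path = [2, 0, 0, 0, 0]

path = [2, 0, 0, 0, 0]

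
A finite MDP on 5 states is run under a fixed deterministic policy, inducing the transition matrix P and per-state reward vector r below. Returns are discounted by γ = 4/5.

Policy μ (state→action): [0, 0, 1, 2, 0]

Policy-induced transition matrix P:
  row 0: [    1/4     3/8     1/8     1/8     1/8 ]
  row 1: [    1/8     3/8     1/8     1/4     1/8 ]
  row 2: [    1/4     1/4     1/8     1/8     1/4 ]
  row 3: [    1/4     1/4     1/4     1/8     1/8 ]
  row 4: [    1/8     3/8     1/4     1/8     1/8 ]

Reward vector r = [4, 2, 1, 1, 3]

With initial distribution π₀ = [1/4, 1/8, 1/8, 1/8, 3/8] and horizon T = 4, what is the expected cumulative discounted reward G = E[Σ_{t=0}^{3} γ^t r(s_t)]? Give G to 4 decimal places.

t=0: π = [0.2500, 0.1250, 0.1250, 0.1250, 0.3750], E[r] = 2.6250, γ^t·E[r] = 2.625000, running G = 2.625000
t=1: π = [0.1875, 0.3438, 0.1875, 0.1406, 0.1406], E[r] = 2.1875, γ^t·E[r] = 1.750000, running G = 4.375000
t=2: π = [0.1895, 0.3340, 0.1602, 0.1680, 0.1484], E[r] = 2.1992, γ^t·E[r] = 1.407500, running G = 5.782500
t=3: π = [0.1897, 0.3340, 0.1646, 0.1667, 0.1450], E[r] = 2.1931, γ^t·E[r] = 1.122875, running G = 6.905375

G = 6.9054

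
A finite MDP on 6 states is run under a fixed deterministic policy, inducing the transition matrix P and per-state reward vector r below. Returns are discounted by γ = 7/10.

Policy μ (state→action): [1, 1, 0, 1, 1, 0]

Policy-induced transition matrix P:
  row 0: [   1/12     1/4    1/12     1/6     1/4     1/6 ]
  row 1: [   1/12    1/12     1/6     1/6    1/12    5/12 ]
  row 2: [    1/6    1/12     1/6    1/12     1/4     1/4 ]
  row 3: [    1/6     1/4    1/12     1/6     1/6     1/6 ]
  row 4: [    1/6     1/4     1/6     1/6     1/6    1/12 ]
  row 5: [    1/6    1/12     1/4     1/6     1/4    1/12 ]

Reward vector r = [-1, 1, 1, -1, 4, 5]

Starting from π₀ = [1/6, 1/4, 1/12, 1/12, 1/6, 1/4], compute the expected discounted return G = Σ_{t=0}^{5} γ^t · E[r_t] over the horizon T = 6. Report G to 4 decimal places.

t=0: π = [0.1667, 0.2500, 0.0833, 0.0833, 0.1667, 0.2500], E[r] = 2.0000, γ^t·E[r] = 2.000000, running G = 2.000000
t=1: π = [0.1319, 0.1528, 0.1667, 0.1597, 0.1875, 0.2014], E[r] = 1.7847, γ^t·E[r] = 1.249306, running G = 3.249306
t=2: π = [0.1429, 0.1632, 0.1591, 0.1528, 0.1956, 0.1863], E[r] = 1.7407, γ^t·E[r] = 0.852963, running G = 4.102269
t=3: π = [0.1412, 0.1652, 0.1576, 0.1534, 0.1938, 0.1889], E[r] = 1.7478, γ^t·E[r] = 0.599489, running G = 4.701758
t=4: π = [0.1411, 0.1647, 0.1579, 0.1535, 0.1935, 0.1892], E[r] = 1.7481, γ^t·E[r] = 0.419719, running G = 5.121476
t=5: π = [0.1412, 0.1647, 0.1579, 0.1535, 0.1936, 0.1891], E[r] = 1.7479, γ^t·E[r] = 0.293773, running G = 5.415249

G = 5.4152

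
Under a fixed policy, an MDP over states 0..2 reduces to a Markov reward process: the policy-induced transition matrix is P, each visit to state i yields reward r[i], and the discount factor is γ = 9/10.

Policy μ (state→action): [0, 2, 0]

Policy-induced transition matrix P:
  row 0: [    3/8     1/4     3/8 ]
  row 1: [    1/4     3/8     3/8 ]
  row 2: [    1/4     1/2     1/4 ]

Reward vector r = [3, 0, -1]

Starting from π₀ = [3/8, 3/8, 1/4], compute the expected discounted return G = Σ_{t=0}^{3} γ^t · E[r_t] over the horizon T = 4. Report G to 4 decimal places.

t=0: π = [0.3750, 0.3750, 0.2500], E[r] = 0.8750, γ^t·E[r] = 0.875000, running G = 0.875000
t=1: π = [0.2969, 0.3594, 0.3438], E[r] = 0.5469, γ^t·E[r] = 0.492188, running G = 1.367188
t=2: π = [0.2871, 0.3809, 0.3320], E[r] = 0.5293, γ^t·E[r] = 0.428730, running G = 1.795918
t=3: π = [0.2859, 0.3806, 0.3335], E[r] = 0.5242, γ^t·E[r] = 0.382120, running G = 2.178038

G = 2.1780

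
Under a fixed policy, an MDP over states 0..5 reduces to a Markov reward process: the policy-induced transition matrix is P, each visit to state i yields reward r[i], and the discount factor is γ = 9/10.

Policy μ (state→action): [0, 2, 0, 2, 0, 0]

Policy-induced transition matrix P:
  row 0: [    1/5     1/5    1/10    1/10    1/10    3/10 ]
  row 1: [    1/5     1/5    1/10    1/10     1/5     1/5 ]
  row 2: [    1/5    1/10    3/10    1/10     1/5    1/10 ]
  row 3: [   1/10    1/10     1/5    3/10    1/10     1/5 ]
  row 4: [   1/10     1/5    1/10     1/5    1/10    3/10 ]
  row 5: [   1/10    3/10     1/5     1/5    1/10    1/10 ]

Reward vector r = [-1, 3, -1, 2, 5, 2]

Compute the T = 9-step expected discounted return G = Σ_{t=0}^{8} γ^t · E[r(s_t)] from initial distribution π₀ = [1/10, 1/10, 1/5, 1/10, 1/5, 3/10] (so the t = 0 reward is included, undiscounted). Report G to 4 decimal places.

G = 10.1567

t=0: π = [0.1000, 0.1000, 0.2000, 0.1000, 0.2000, 0.3000], E[r] = 1.8000, γ^t·E[r] = 1.800000, running G = 1.800000
t=1: π = [0.1400, 0.2000, 0.1800, 0.1700, 0.1300, 0.1800], E[r] = 1.6300, γ^t·E[r] = 1.467000, running G = 3.267000
t=2: π = [0.1520, 0.1830, 0.1710, 0.1650, 0.1380, 0.1910], E[r] = 1.6280, γ^t·E[r] = 1.318680, running G = 4.585680
t=3: π = [0.1506, 0.1855, 0.1698, 0.1659, 0.1354, 0.1928], E[r] = 1.6305, γ^t·E[r] = 1.188635, running G = 5.774315
t=4: π = [0.1506, 0.1857, 0.1698, 0.1660, 0.1355, 0.1923], E[r] = 1.6310, γ^t·E[r] = 1.070125, running G = 6.844440
t=5: π = [0.1506, 0.1857, 0.1698, 0.1660, 0.1356, 0.1924], E[r] = 1.6311, γ^t·E[r] = 0.963133, running G = 7.807573
t=6: π = [0.1506, 0.1857, 0.1698, 0.1660, 0.1355, 0.1924], E[r] = 1.6311, γ^t·E[r] = 0.866824, running G = 8.674397
t=7: π = [0.1506, 0.1857, 0.1698, 0.1660, 0.1355, 0.1924], E[r] = 1.6311, γ^t·E[r] = 0.780142, running G = 9.454539
t=8: π = [0.1506, 0.1857, 0.1698, 0.1660, 0.1355, 0.1924], E[r] = 1.6311, γ^t·E[r] = 0.702128, running G = 10.156666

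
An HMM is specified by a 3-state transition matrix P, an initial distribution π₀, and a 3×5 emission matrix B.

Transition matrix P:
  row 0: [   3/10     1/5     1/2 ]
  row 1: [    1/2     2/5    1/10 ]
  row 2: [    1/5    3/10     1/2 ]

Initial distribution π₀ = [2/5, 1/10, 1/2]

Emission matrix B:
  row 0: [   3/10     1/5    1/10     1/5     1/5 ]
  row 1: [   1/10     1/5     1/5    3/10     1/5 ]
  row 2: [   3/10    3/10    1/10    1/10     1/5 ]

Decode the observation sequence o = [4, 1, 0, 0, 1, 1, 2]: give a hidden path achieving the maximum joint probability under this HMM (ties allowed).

path = [2, 2, 2, 2, 2, 2, 1]

t=0: δ = [8.000e-02, 2.000e-02, 1.000e-01]  (obs o_0=4)
t=1: δ = [4.800e-03, 6.000e-03, 1.500e-02]  ψ = [0, 2, 2]  (obs o_1=1)
t=2: δ = [9.000e-04, 4.500e-04, 2.250e-03]  ψ = [1, 2, 2]  (obs o_2=0)
t=3: δ = [1.350e-04, 6.750e-05, 3.375e-04]  ψ = [2, 2, 2]  (obs o_3=0)
t=4: δ = [1.350e-05, 2.025e-05, 5.062e-05]  ψ = [2, 2, 2]  (obs o_4=1)
t=5: δ = [2.025e-06, 3.038e-06, 7.594e-06]  ψ = [1, 2, 2]  (obs o_5=1)
t=6: δ = [1.519e-07, 4.556e-07, 3.797e-07]  ψ = [1, 2, 2]  (obs o_6=2)
backtrack: best end state = 1; path = [2, 2, 2, 2, 2, 2, 1]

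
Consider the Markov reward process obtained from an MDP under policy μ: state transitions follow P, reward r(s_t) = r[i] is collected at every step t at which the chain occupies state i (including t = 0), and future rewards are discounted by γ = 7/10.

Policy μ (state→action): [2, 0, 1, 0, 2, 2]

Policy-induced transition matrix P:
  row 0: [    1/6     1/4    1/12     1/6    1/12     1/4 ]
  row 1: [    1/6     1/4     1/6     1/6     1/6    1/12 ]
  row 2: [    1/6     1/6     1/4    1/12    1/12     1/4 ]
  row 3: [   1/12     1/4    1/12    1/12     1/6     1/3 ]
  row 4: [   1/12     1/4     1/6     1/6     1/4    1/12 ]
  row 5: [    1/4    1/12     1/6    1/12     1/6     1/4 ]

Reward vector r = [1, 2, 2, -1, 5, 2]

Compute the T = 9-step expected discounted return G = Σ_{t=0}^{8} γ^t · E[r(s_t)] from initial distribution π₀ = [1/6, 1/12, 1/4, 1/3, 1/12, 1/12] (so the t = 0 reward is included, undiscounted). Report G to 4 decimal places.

t=0: π = [0.1667, 0.0833, 0.2500, 0.3333, 0.0833, 0.0833], E[r] = 1.0833, γ^t·E[r] = 1.083333, running G = 1.083333
t=1: π = [0.1389, 0.2153, 0.1458, 0.1111, 0.1389, 0.2500], E[r] = 1.9444, γ^t·E[r] = 1.361111, running G = 2.444444
t=2: π = [0.1667, 0.1962, 0.1580, 0.1244, 0.1545, 0.2002], E[r] = 1.9236, γ^t·E[r] = 0.942569, running G = 3.387014
t=3: π = [0.1601, 0.2035, 0.1556, 0.1264, 0.1525, 0.2019], E[r] = 1.9180, γ^t·E[r] = 0.657880, running G = 4.044894
t=4: π = [0.1602, 0.2034, 0.1558, 0.1263, 0.1531, 0.2012], E[r] = 1.9199, γ^t·E[r] = 0.460977, running G = 4.505871
t=5: π = [0.1602, 0.2035, 0.1558, 0.1264, 0.1531, 0.2011], E[r] = 1.9199, γ^t·E[r] = 0.322685, running G = 4.828555
t=6: π = [0.1601, 0.2035, 0.1558, 0.1264, 0.1531, 0.2011], E[r] = 1.9200, γ^t·E[r] = 0.225883, running G = 5.054439
t=7: π = [0.1601, 0.2035, 0.1558, 0.1264, 0.1531, 0.2011], E[r] = 1.9200, γ^t·E[r] = 0.158119, running G = 5.212557
t=8: π = [0.1601, 0.2035, 0.1558, 0.1264, 0.1531, 0.2011], E[r] = 1.9200, γ^t·E[r] = 0.110683, running G = 5.323240

G = 5.3232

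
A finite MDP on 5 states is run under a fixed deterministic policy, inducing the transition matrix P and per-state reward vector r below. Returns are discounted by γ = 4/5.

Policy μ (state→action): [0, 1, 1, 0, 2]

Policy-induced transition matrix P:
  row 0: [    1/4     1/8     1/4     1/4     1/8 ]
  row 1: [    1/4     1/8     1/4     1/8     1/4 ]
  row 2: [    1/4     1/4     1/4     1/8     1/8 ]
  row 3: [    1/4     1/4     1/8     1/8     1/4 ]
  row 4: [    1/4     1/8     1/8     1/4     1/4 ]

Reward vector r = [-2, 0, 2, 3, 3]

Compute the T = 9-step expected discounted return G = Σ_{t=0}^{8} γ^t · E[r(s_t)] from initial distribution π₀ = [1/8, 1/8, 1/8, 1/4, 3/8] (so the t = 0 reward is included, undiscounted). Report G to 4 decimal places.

t=0: π = [0.1250, 0.1250, 0.1250, 0.2500, 0.3750], E[r] = 1.8750, γ^t·E[r] = 1.875000, running G = 1.875000
t=1: π = [0.2500, 0.1719, 0.1719, 0.1875, 0.2188], E[r] = 1.0625, γ^t·E[r] = 0.850000, running G = 2.725000
t=2: π = [0.2500, 0.1699, 0.1992, 0.1836, 0.1973], E[r] = 1.0410, γ^t·E[r] = 0.666250, running G = 3.391250
t=3: π = [0.2500, 0.1729, 0.2024, 0.1809, 0.1938], E[r] = 1.0291, γ^t·E[r] = 0.526875, running G = 3.918125
t=4: π = [0.2500, 0.1729, 0.2032, 0.1805, 0.1935], E[r] = 1.0281, γ^t·E[r] = 0.421113, running G = 4.339238
t=5: π = [0.2500, 0.1730, 0.2033, 0.1804, 0.1934], E[r] = 1.0279, γ^t·E[r] = 0.336815, running G = 4.676053
t=6: π = [0.2500, 0.1730, 0.2033, 0.1804, 0.1933], E[r] = 1.0278, γ^t·E[r] = 0.269442, running G = 4.945495
t=7: π = [0.2500, 0.1730, 0.2033, 0.1804, 0.1933], E[r] = 1.0278, γ^t·E[r] = 0.215552, running G = 5.161047
t=8: π = [0.2500, 0.1730, 0.2033, 0.1804, 0.1933], E[r] = 1.0278, γ^t·E[r] = 0.172442, running G = 5.333489

G = 5.3335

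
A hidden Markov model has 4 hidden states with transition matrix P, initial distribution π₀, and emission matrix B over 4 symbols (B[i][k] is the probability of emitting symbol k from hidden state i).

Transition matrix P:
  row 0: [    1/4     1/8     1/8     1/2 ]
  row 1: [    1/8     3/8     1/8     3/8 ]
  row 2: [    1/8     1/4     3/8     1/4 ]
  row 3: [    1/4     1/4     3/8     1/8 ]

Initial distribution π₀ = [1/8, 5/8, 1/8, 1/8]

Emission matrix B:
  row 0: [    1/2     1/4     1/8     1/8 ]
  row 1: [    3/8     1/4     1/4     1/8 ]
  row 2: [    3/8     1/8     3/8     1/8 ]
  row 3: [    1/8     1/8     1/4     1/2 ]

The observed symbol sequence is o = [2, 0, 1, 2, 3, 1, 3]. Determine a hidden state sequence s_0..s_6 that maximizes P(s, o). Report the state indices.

t=0: δ = [1.562e-02, 1.562e-01, 4.688e-02, 3.125e-02]  (obs o_0=2)
t=1: δ = [9.766e-03, 2.197e-02, 7.324e-03, 7.324e-03]  ψ = [1, 1, 1, 1]  (obs o_1=0)
t=2: δ = [6.866e-04, 2.060e-03, 3.433e-04, 1.030e-03]  ψ = [1, 1, 1, 1]  (obs o_2=1)
t=3: δ = [3.219e-05, 1.931e-04, 1.448e-04, 1.931e-04]  ψ = [1, 1, 3, 1]  (obs o_3=2)
t=4: δ = [6.035e-06, 9.052e-06, 9.052e-06, 3.621e-05]  ψ = [3, 1, 3, 1]  (obs o_4=3)
t=5: δ = [2.263e-06, 2.263e-06, 1.697e-06, 5.658e-07]  ψ = [3, 3, 3, 3]  (obs o_5=1)
t=6: δ = [7.072e-08, 1.061e-07, 7.956e-08, 5.658e-07]  ψ = [0, 1, 2, 0]  (obs o_6=3)
backtrack: best end state = 3; path = [1, 1, 1, 1, 3, 0, 3]

path = [1, 1, 1, 1, 3, 0, 3]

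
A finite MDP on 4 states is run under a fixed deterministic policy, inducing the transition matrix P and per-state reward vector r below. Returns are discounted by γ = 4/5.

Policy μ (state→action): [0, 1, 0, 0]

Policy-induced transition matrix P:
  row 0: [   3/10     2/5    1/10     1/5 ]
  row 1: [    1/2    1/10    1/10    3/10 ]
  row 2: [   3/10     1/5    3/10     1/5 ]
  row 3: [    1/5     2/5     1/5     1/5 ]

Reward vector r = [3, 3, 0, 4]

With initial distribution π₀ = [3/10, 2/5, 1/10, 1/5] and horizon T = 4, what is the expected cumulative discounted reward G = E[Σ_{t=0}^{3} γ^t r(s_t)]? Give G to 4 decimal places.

t=0: π = [0.3000, 0.4000, 0.1000, 0.2000], E[r] = 2.9000, γ^t·E[r] = 2.900000, running G = 2.900000
t=1: π = [0.3600, 0.2600, 0.1400, 0.2400], E[r] = 2.8200, γ^t·E[r] = 2.256000, running G = 5.156000
t=2: π = [0.3280, 0.2940, 0.1520, 0.2260], E[r] = 2.7700, γ^t·E[r] = 1.772800, running G = 6.928800
t=3: π = [0.3362, 0.2814, 0.1530, 0.2294], E[r] = 2.7704, γ^t·E[r] = 1.418445, running G = 8.347245

G = 8.3472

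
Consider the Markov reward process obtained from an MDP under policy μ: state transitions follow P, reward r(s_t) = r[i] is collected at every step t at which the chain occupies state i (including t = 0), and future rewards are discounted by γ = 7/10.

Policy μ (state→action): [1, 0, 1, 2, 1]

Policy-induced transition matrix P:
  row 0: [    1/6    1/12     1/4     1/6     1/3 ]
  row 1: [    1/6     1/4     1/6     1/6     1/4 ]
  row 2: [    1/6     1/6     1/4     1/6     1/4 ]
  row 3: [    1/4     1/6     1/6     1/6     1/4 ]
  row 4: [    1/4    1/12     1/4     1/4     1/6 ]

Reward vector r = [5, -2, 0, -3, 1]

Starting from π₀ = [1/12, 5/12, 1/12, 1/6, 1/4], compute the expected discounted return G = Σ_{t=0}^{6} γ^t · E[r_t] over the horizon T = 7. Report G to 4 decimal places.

t=0: π = [0.0833, 0.4167, 0.0833, 0.1667, 0.2500], E[r] = -0.6667, γ^t·E[r] = -0.666667, running G = -0.666667
t=1: π = [0.2014, 0.1736, 0.2014, 0.1875, 0.2361], E[r] = 0.3333, γ^t·E[r] = 0.233333, running G = -0.433333
t=2: π = [0.2020, 0.1447, 0.2199, 0.1863, 0.2471], E[r] = 0.4086, γ^t·E[r] = 0.200197, running G = -0.233137
t=3: π = [0.2028, 0.1413, 0.2224, 0.1873, 0.2462], E[r] = 0.4158, γ^t·E[r] = 0.142619, running G = -0.090518
t=4: π = [0.2028, 0.1410, 0.2226, 0.1872, 0.2464], E[r] = 0.4167, γ^t·E[r] = 0.100057, running G = 0.009539
t=5: π = [0.2028, 0.1410, 0.2226, 0.1872, 0.2464], E[r] = 0.4168, γ^t·E[r] = 0.070049, running G = 0.079588
t=6: π = [0.2028, 0.1410, 0.2227, 0.1872, 0.2464], E[r] = 0.4168, γ^t·E[r] = 0.049035, running G = 0.128623

G = 0.1286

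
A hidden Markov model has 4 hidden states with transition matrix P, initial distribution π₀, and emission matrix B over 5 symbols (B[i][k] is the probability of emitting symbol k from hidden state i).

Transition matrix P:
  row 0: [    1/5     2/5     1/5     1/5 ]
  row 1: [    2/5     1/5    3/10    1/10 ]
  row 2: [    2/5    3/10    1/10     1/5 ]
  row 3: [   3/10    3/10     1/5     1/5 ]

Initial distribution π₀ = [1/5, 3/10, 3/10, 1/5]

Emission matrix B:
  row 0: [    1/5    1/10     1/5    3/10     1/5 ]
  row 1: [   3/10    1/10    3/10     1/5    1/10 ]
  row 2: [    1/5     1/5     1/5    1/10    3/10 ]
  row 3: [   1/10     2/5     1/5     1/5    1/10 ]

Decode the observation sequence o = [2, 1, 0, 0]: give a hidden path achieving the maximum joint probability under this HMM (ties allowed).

path = [1, 2, 0, 1]

t=0: δ = [4.000e-02, 9.000e-02, 6.000e-02, 4.000e-02]  (obs o_0=2)
t=1: δ = [3.600e-03, 1.800e-03, 5.400e-03, 4.800e-03]  ψ = [1, 1, 1, 2]  (obs o_1=1)
t=2: δ = [4.320e-04, 4.860e-04, 1.920e-04, 1.080e-04]  ψ = [2, 2, 3, 2]  (obs o_2=0)
t=3: δ = [3.888e-05, 5.184e-05, 2.916e-05, 8.640e-06]  ψ = [1, 0, 1, 0]  (obs o_3=0)
backtrack: best end state = 1; path = [1, 2, 0, 1]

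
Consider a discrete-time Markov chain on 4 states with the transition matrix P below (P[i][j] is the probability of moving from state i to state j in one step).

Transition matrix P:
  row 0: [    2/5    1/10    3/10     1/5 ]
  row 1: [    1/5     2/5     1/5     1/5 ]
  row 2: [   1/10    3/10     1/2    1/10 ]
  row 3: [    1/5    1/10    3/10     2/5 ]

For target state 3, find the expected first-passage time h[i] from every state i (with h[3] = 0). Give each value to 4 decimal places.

First-step conditioning: h[3] = 0; for i ≠ 3, h[i] = 1 + Σ_k P[i][k]·h[k].
  h[0] = 1 + 2/5·h[0] + 1/10·h[1] + 3/10·h[2]
  h[1] = 1 + 1/5·h[0] + 2/5·h[1] + 1/5·h[2]
  h[2] = 1 + 1/10·h[0] + 3/10·h[1] + 1/2·h[2]
Solving the 3×3 linear system over states ≠ 3 gives exactly h = [145/24, 95/16, 325/48, 0] (h[3] = 0 is the target).

h = [6.0417, 5.9375, 6.7708, 0.0000]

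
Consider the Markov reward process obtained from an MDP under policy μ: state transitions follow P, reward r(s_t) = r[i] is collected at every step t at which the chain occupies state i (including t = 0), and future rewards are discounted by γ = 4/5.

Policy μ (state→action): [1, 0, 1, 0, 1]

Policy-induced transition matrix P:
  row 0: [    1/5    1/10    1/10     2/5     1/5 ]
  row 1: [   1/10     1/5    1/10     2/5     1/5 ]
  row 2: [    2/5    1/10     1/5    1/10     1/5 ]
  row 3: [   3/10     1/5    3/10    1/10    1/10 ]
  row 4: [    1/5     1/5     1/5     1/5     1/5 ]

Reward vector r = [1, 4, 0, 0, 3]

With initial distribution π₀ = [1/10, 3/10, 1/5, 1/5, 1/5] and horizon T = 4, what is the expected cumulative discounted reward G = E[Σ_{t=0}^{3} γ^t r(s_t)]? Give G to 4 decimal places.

G = 4.6786

t=0: π = [0.1000, 0.3000, 0.2000, 0.2000, 0.2000], E[r] = 1.9000, γ^t·E[r] = 1.900000, running G = 1.900000
t=1: π = [0.2300, 0.1700, 0.1800, 0.2400, 0.1800], E[r] = 1.4500, γ^t·E[r] = 1.160000, running G = 3.060000
t=2: π = [0.2430, 0.1590, 0.1840, 0.2380, 0.1760], E[r] = 1.4070, γ^t·E[r] = 0.900480, running G = 3.960480
t=3: π = [0.2447, 0.1573, 0.1836, 0.2382, 0.1762], E[r] = 1.4025, γ^t·E[r] = 0.718080, running G = 4.678560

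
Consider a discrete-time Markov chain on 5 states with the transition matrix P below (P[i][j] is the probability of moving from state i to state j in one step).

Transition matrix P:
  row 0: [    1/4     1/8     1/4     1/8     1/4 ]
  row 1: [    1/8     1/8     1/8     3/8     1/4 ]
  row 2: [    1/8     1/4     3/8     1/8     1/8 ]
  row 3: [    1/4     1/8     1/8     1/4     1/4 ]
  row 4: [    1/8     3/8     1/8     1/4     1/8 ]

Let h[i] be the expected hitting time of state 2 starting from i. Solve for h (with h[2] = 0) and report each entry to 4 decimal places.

h = [5.8350, 6.7728, 0.0000, 6.6686, 6.7844]

First-step conditioning: h[2] = 0; for i ≠ 2, h[i] = 1 + Σ_k P[i][k]·h[k].
  h[0] = 1 + 1/4·h[0] + 1/8·h[1] + 1/8·h[3] + 1/4·h[4]
  h[1] = 1 + 1/8·h[0] + 1/8·h[1] + 3/8·h[3] + 1/4·h[4]
  h[3] = 1 + 1/4·h[0] + 1/8·h[1] + 1/4·h[3] + 1/4·h[4]
  h[4] = 1 + 1/8·h[0] + 3/8·h[1] + 1/4·h[3] + 1/8·h[4]
Solving the 4×4 linear system over states ≠ 2 gives exactly h = [4032/691, 4680/691, 0, 4608/691, 4688/691] (h[2] = 0 is the target).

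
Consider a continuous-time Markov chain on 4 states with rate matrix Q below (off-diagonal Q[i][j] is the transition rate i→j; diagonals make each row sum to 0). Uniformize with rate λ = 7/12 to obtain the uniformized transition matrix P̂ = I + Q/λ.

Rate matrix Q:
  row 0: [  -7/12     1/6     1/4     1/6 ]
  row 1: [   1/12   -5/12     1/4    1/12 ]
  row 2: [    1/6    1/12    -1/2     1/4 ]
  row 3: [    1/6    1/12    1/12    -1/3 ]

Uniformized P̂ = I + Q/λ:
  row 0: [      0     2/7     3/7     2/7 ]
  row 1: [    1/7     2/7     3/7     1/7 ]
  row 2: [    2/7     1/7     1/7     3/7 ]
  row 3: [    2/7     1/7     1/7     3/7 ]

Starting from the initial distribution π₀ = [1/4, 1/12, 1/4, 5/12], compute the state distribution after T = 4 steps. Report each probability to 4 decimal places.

π = [0.2000, 0.2000, 0.2571, 0.3429]

t=0: π = [0.2500, 0.0833, 0.2500, 0.4167]
t=1: π = [0.2024, 0.1905, 0.2381, 0.3690]
t=2: π = [0.2007, 0.1990, 0.2551, 0.3452]
t=3: π = [0.2000, 0.2000, 0.2570, 0.3431]
t=4: π = [0.2000, 0.2000, 0.2571, 0.3429]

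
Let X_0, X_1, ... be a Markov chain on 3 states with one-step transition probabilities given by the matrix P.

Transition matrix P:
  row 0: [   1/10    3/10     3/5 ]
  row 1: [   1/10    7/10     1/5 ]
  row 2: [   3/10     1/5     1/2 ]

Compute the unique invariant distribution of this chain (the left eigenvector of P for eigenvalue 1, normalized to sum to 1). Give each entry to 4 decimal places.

π = [0.1774, 0.4355, 0.3871]

Balance equations π_j = Σ_i π_i·P[i][j]:
  π_0 = 1/10·π_0 + 1/10·π_1 + 3/10·π_2
  π_1 = 3/10·π_0 + 7/10·π_1 + 1/5·π_2
  normalize: π_0 + π_1 + π_2 = 1
Solving the linear system gives exactly π = [11/62, 27/62, 12/31].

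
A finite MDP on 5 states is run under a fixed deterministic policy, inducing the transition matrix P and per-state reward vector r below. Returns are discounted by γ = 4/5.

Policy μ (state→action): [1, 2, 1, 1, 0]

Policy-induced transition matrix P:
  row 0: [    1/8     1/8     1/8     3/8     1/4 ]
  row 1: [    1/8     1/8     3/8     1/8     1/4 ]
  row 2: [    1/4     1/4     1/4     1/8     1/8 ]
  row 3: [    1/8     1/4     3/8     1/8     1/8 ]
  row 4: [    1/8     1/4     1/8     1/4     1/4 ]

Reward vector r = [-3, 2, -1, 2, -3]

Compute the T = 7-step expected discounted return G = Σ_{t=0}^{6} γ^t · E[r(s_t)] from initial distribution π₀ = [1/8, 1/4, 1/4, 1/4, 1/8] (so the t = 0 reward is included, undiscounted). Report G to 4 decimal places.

t=0: π = [0.1250, 0.2500, 0.2500, 0.2500, 0.1250], E[r] = 0.0000, γ^t·E[r] = 0.000000, running G = 0.000000
t=1: π = [0.1563, 0.2031, 0.2813, 0.1719, 0.1875], E[r] = -0.5625, γ^t·E[r] = -0.450000, running G = -0.450000
t=2: π = [0.1602, 0.2051, 0.2539, 0.1875, 0.1934], E[r] = -0.5293, γ^t·E[r] = -0.338750, running G = -0.788750
t=3: π = [0.1567, 0.2043, 0.2549, 0.1892, 0.1948], E[r] = -0.5225, γ^t·E[r] = -0.267500, running G = -1.056250
t=4: π = [0.1569, 0.2049, 0.2552, 0.1885, 0.1945], E[r] = -0.5225, γ^t·E[r] = -0.214013, running G = -1.270263
t=5: π = [0.1569, 0.2048, 0.2553, 0.1885, 0.1945], E[r] = -0.5229, γ^t·E[r] = -0.171355, running G = -1.441618
t=6: π = [0.1569, 0.2048, 0.2552, 0.1885, 0.1945], E[r] = -0.5229, γ^t·E[r] = -0.137069, running G = -1.578686

G = -1.5787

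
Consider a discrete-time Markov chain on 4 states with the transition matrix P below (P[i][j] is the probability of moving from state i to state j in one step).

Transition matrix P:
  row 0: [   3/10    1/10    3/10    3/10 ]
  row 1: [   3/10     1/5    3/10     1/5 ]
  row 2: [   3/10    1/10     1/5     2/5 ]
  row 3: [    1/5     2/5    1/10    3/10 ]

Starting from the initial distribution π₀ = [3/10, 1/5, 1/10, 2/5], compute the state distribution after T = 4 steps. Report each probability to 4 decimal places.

t=0: π = [0.3000, 0.2000, 0.1000, 0.4000]
t=1: π = [0.2600, 0.2400, 0.2100, 0.2900]
t=2: π = [0.2710, 0.2110, 0.2210, 0.2970]
t=3: π = [0.2703, 0.2102, 0.2185, 0.3010]
t=4: π = [0.2699, 0.2113, 0.2180, 0.3008]

π = [0.2699, 0.2113, 0.2180, 0.3008]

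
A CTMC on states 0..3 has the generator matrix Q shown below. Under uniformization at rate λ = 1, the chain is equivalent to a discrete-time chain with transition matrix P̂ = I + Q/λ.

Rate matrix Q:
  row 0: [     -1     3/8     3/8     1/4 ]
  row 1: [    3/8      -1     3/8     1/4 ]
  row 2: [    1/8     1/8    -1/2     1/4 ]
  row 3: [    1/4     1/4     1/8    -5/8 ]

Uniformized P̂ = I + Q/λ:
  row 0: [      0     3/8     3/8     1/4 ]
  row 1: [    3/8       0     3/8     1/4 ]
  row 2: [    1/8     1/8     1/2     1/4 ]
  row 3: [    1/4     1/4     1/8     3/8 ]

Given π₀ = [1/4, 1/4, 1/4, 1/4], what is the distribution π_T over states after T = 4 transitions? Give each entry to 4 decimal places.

π = [0.1837, 0.1837, 0.3470, 0.2857]

t=0: π = [0.2500, 0.2500, 0.2500, 0.2500]
t=1: π = [0.1875, 0.1875, 0.3438, 0.2813]
t=2: π = [0.1836, 0.1836, 0.3477, 0.2852]
t=3: π = [0.1836, 0.1836, 0.3472, 0.2856]
t=4: π = [0.1837, 0.1837, 0.3470, 0.2857]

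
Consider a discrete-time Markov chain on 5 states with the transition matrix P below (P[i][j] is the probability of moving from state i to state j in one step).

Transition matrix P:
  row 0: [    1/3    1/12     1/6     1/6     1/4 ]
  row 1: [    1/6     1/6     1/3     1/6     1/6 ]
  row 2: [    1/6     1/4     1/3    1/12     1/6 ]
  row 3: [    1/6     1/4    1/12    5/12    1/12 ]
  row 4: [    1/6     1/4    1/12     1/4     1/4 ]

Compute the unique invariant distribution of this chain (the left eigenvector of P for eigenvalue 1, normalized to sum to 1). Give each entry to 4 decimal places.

Balance equations π_j = Σ_i π_i·P[i][j]:
  π_0 = 1/3·π_0 + 1/6·π_1 + 1/6·π_2 + 1/6·π_3 + 1/6·π_4
  π_1 = 1/12·π_0 + 1/6·π_1 + 1/4·π_2 + 1/4·π_3 + 1/4·π_4
  π_2 = 1/6·π_0 + 1/3·π_1 + 1/3·π_2 + 1/12·π_3 + 1/12·π_4
  π_3 = 1/6·π_0 + 1/6·π_1 + 1/12·π_2 + 5/12·π_3 + 1/4·π_4
  normalize: π_0 + π_1 + π_2 + π_3 + π_4 = 1
Solving the linear system gives exactly π = [1/5, 1/5, 1/5, 11/50, 9/50].

π = [0.2000, 0.2000, 0.2000, 0.2200, 0.1800]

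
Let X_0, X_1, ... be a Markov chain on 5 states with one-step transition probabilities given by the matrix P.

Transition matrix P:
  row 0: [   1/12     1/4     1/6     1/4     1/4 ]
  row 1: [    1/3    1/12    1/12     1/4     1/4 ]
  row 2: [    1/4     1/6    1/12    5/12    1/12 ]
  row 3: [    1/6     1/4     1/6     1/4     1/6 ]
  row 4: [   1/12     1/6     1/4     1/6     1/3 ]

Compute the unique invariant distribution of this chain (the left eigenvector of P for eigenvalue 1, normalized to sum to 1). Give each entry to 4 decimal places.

π = [0.1777, 0.1873, 0.1564, 0.2577, 0.2209]

Balance equations π_j = Σ_i π_i·P[i][j]:
  π_0 = 1/12·π_0 + 1/3·π_1 + 1/4·π_2 + 1/6·π_3 + 1/12·π_4
  π_1 = 1/4·π_0 + 1/12·π_1 + 1/6·π_2 + 1/4·π_3 + 1/6·π_4
  π_2 = 1/6·π_0 + 1/12·π_1 + 1/12·π_2 + 1/6·π_3 + 1/4·π_4
  π_3 = 1/4·π_0 + 1/4·π_1 + 5/12·π_2 + 1/4·π_3 + 1/6·π_4
  normalize: π_0 + π_1 + π_2 + π_3 + π_4 = 1
Solving the linear system gives exactly π = [4283/24101, 645/3443, 3770/24101, 6210/24101, 5323/24101].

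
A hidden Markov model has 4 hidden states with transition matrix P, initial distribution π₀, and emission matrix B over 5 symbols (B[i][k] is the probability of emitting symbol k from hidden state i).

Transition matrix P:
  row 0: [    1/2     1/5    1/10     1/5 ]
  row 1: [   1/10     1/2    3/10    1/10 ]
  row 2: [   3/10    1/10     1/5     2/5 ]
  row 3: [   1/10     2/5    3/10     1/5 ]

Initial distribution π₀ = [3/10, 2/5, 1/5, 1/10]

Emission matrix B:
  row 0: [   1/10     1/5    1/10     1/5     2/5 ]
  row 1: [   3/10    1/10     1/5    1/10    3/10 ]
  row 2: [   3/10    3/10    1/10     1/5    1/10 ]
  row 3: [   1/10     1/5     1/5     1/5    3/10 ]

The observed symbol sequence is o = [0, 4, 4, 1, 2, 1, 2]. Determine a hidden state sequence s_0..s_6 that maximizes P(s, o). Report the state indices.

t=0: δ = [3.000e-02, 1.200e-01, 6.000e-02, 1.000e-02]  (obs o_0=0)
t=1: δ = [7.200e-03, 1.800e-02, 3.600e-03, 7.200e-03]  ψ = [2, 1, 1, 2]  (obs o_1=4)
t=2: δ = [1.440e-03, 2.700e-03, 5.400e-04, 5.400e-04]  ψ = [0, 1, 1, 1]  (obs o_2=4)
t=3: δ = [1.440e-04, 1.350e-04, 2.430e-04, 5.760e-05]  ψ = [0, 1, 1, 0]  (obs o_3=1)
t=4: δ = [7.290e-06, 1.350e-05, 4.860e-06, 1.944e-05]  ψ = [2, 1, 2, 2]  (obs o_4=2)
t=5: δ = [7.290e-07, 7.776e-07, 1.750e-06, 7.776e-07]  ψ = [0, 3, 3, 3]  (obs o_5=1)
t=6: δ = [5.249e-08, 7.776e-08, 3.499e-08, 1.400e-07]  ψ = [2, 1, 2, 2]  (obs o_6=2)
backtrack: best end state = 3; path = [1, 1, 1, 2, 3, 2, 3]

path = [1, 1, 1, 2, 3, 2, 3]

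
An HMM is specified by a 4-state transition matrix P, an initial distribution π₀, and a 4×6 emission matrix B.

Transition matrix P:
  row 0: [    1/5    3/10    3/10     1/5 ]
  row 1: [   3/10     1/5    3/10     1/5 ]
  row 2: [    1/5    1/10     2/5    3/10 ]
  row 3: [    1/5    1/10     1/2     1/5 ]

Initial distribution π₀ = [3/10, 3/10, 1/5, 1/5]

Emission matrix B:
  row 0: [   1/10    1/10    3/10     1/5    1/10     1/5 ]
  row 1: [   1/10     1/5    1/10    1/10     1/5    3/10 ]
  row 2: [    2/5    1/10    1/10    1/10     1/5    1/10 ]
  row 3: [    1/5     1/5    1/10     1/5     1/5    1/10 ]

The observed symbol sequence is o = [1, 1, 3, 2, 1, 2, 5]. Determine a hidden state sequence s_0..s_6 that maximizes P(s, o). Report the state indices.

path = [1, 1, 0, 0, 1, 0, 1]

t=0: δ = [3.000e-02, 6.000e-02, 2.000e-02, 4.000e-02]  (obs o_0=1)
t=1: δ = [1.800e-03, 2.400e-03, 2.000e-03, 2.400e-03]  ψ = [1, 1, 3, 1]  (obs o_1=1)
t=2: δ = [1.440e-04, 5.400e-05, 1.200e-04, 1.200e-04]  ψ = [1, 0, 3, 2]  (obs o_2=3)
t=3: δ = [8.640e-06, 4.320e-06, 6.000e-06, 3.600e-06]  ψ = [0, 0, 3, 2]  (obs o_3=2)
t=4: δ = [1.728e-07, 5.184e-07, 2.592e-07, 3.600e-07]  ψ = [0, 0, 0, 2]  (obs o_4=1)
t=5: δ = [4.666e-08, 1.037e-08, 1.800e-08, 1.037e-08]  ψ = [1, 1, 3, 1]  (obs o_5=2)
t=6: δ = [1.866e-09, 4.199e-09, 1.400e-09, 9.331e-10]  ψ = [0, 0, 0, 0]  (obs o_6=5)
backtrack: best end state = 1; path = [1, 1, 0, 0, 1, 0, 1]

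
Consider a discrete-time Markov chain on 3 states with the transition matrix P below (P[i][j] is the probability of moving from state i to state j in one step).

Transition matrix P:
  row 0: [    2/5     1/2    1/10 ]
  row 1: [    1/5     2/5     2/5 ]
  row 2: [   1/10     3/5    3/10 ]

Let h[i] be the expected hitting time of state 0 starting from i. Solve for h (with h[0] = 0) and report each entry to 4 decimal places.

First-step conditioning: h[0] = 0; for i ≠ 0, h[i] = 1 + Σ_k P[i][k]·h[k].
  h[1] = 1 + 2/5·h[1] + 2/5·h[2]
  h[2] = 1 + 3/5·h[1] + 3/10·h[2]
Solving the 2×2 linear system over states ≠ 0 gives exactly h = [0, 55/9, 20/3] (h[0] = 0 is the target).

h = [0.0000, 6.1111, 6.6667]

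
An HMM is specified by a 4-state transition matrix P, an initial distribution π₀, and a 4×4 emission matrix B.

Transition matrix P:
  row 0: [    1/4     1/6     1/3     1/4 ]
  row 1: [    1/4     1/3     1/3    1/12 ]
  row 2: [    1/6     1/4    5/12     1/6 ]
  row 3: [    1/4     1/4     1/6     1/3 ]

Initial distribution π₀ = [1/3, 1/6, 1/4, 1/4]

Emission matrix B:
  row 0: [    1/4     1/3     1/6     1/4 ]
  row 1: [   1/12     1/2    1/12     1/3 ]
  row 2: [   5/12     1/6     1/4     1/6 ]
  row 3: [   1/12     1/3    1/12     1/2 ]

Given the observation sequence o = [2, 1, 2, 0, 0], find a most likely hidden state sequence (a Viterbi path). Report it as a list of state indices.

t=0: δ = [5.556e-02, 1.389e-02, 6.250e-02, 2.083e-02]  (obs o_0=2)
t=1: δ = [4.630e-03, 7.812e-03, 4.340e-03, 4.630e-03]  ψ = [0, 2, 2, 0]  (obs o_1=1)
t=2: δ = [3.255e-04, 2.170e-04, 6.510e-04, 1.286e-04]  ψ = [1, 1, 1, 3]  (obs o_2=2)
t=3: δ = [2.713e-05, 1.356e-05, 1.130e-04, 9.042e-06]  ψ = [2, 2, 2, 2]  (obs o_3=0)
t=4: δ = [4.710e-06, 2.355e-06, 1.962e-05, 1.570e-06]  ψ = [2, 2, 2, 2]  (obs o_4=0)
backtrack: best end state = 2; path = [2, 1, 2, 2, 2]

path = [2, 1, 2, 2, 2]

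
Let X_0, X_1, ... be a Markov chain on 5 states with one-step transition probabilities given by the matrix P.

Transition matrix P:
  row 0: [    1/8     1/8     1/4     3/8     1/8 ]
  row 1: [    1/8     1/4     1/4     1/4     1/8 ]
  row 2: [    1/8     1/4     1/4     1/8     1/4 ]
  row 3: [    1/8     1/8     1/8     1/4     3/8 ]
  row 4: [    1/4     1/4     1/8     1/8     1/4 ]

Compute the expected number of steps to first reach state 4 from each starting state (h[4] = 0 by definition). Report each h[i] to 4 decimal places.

h = [4.5754, 4.7158, 4.2667, 3.5930, 0.0000]

First-step conditioning: h[4] = 0; for i ≠ 4, h[i] = 1 + Σ_k P[i][k]·h[k].
  h[0] = 1 + 1/8·h[0] + 1/8·h[1] + 1/4·h[2] + 3/8·h[3]
  h[1] = 1 + 1/8·h[0] + 1/4·h[1] + 1/4·h[2] + 1/4·h[3]
  h[2] = 1 + 1/8·h[0] + 1/4·h[1] + 1/4·h[2] + 1/8·h[3]
  h[3] = 1 + 1/8·h[0] + 1/8·h[1] + 1/8·h[2] + 1/4·h[3]
Solving the 4×4 linear system over states ≠ 4 gives exactly h = [1304/285, 448/95, 64/15, 1024/285, 0] (h[4] = 0 is the target).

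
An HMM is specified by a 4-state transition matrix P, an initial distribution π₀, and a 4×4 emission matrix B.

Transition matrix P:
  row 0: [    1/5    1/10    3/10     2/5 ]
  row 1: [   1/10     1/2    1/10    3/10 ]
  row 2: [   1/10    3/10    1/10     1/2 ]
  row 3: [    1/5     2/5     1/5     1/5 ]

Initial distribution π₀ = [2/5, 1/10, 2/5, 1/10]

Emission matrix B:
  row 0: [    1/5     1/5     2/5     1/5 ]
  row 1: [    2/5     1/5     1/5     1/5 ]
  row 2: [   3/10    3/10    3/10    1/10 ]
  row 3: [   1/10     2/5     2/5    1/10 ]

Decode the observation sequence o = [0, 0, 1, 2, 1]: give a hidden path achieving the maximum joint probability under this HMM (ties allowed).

path = [2, 1, 3, 0, 3]

t=0: δ = [8.000e-02, 4.000e-02, 1.200e-01, 1.000e-02]  (obs o_0=0)
t=1: δ = [3.200e-03, 1.440e-02, 7.200e-03, 6.000e-03]  ψ = [0, 2, 0, 2]  (obs o_1=0)
t=2: δ = [2.880e-04, 1.440e-03, 4.320e-04, 1.728e-03]  ψ = [1, 1, 1, 1]  (obs o_2=1)
t=3: δ = [1.382e-04, 1.440e-04, 1.037e-04, 1.728e-04]  ψ = [3, 1, 3, 1]  (obs o_3=2)
t=4: δ = [6.912e-06, 1.440e-05, 1.244e-05, 2.212e-05]  ψ = [3, 1, 0, 0]  (obs o_4=1)
backtrack: best end state = 3; path = [2, 1, 3, 0, 3]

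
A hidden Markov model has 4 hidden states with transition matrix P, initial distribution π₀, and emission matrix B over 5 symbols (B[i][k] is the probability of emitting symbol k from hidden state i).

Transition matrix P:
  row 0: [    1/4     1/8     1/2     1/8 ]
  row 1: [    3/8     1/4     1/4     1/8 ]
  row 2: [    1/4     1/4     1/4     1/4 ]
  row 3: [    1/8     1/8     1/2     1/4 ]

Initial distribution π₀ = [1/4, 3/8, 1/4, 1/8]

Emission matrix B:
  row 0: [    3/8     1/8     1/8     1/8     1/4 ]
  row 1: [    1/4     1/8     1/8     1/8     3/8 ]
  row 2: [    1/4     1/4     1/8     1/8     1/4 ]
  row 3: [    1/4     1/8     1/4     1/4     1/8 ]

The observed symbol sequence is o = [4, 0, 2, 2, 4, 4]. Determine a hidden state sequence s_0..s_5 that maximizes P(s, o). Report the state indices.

path = [1, 0, 2, 3, 2, 1]

t=0: δ = [6.250e-02, 1.406e-01, 6.250e-02, 1.562e-02]  (obs o_0=4)
t=1: δ = [1.978e-02, 8.789e-03, 8.789e-03, 4.395e-03]  ψ = [1, 1, 1, 1]  (obs o_1=0)
t=2: δ = [6.180e-04, 3.090e-04, 1.236e-03, 6.180e-04]  ψ = [0, 0, 0, 0]  (obs o_2=2)
t=3: δ = [3.862e-05, 3.862e-05, 3.862e-05, 7.725e-05]  ψ = [2, 2, 0, 2]  (obs o_3=2)
t=4: δ = [3.621e-06, 3.621e-06, 9.656e-06, 2.414e-06]  ψ = [1, 1, 3, 3]  (obs o_4=4)
t=5: δ = [6.035e-07, 9.052e-07, 6.035e-07, 3.017e-07]  ψ = [2, 2, 2, 2]  (obs o_5=4)
backtrack: best end state = 1; path = [1, 0, 2, 3, 2, 1]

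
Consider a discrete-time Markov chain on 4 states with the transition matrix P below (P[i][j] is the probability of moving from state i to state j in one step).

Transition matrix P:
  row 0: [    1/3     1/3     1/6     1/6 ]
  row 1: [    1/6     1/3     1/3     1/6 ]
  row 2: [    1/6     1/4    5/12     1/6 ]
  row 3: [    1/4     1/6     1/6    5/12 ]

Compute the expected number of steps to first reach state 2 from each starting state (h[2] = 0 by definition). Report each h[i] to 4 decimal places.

h = [4.6286, 3.8571, 0.0000, 4.8000]

First-step conditioning: h[2] = 0; for i ≠ 2, h[i] = 1 + Σ_k P[i][k]·h[k].
  h[0] = 1 + 1/3·h[0] + 1/3·h[1] + 1/6·h[3]
  h[1] = 1 + 1/6·h[0] + 1/3·h[1] + 1/6·h[3]
  h[3] = 1 + 1/4·h[0] + 1/6·h[1] + 5/12·h[3]
Solving the 3×3 linear system over states ≠ 2 gives exactly h = [162/35, 27/7, 0, 24/5] (h[2] = 0 is the target).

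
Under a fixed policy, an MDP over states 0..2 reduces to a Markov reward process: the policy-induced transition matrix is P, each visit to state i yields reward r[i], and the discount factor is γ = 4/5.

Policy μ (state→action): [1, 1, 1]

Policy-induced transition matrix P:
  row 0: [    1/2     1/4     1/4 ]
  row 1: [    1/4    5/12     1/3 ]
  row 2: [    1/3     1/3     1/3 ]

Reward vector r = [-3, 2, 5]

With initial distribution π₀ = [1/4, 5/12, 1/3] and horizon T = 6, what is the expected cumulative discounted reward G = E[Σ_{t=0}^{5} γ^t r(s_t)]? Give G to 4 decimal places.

G = 4.7947

t=0: π = [0.2500, 0.4167, 0.3333], E[r] = 1.7500, γ^t·E[r] = 1.750000, running G = 1.750000
t=1: π = [0.3403, 0.3472, 0.3125], E[r] = 1.2361, γ^t·E[r] = 0.988889, running G = 2.738889
t=2: π = [0.3611, 0.3339, 0.3050], E[r] = 1.1094, γ^t·E[r] = 0.710000, running G = 3.448889
t=3: π = [0.3657, 0.3311, 0.3032], E[r] = 1.0813, γ^t·E[r] = 0.553605, running G = 4.002494
t=4: π = [0.3667, 0.3304, 0.3029], E[r] = 1.0751, γ^t·E[r] = 0.440365, running G = 4.442859
t=5: π = [0.3669, 0.3303, 0.3028], E[r] = 1.0738, γ^t·E[r] = 0.351853, running G = 4.794712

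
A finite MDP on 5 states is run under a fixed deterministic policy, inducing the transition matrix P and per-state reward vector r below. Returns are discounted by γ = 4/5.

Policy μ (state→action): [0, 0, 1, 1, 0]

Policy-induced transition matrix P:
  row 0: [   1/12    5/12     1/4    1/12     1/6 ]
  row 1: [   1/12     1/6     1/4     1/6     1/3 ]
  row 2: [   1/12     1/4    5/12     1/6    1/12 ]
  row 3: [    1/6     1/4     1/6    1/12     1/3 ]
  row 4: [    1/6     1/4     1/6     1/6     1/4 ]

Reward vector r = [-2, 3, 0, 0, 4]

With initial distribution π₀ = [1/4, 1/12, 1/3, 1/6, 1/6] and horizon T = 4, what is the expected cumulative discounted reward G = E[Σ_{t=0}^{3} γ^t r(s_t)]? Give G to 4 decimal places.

G = 3.1913

t=0: π = [0.2500, 0.0833, 0.3333, 0.1667, 0.1667], E[r] = 0.4167, γ^t·E[r] = 0.416667, running G = 0.416667
t=1: π = [0.1111, 0.2847, 0.2778, 0.1319, 0.1944], E[r] = 1.4097, γ^t·E[r] = 1.127778, running G = 1.544444
t=2: π = [0.1105, 0.2448, 0.2691, 0.1464, 0.2292], E[r] = 1.4300, γ^t·E[r] = 0.915185, running G = 2.459630
t=3: π = [0.1146, 0.2480, 0.2636, 0.1453, 0.2285], E[r] = 1.4290, γ^t·E[r] = 0.731630, running G = 3.191259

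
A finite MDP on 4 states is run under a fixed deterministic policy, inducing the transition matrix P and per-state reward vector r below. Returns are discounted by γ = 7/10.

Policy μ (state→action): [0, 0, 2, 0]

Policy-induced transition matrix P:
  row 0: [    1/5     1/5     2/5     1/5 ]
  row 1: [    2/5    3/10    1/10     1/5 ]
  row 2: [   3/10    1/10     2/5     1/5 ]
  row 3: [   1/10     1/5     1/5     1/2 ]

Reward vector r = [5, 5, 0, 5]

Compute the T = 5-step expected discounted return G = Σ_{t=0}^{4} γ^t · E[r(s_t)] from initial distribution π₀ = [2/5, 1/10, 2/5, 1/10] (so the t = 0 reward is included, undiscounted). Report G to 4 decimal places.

t=0: π = [0.4000, 0.1000, 0.4000, 0.1000], E[r] = 3.0000, γ^t·E[r] = 3.000000, running G = 3.000000
t=1: π = [0.2500, 0.1700, 0.3500, 0.2300], E[r] = 3.2500, γ^t·E[r] = 2.275000, running G = 5.275000
t=2: π = [0.2460, 0.1820, 0.3030, 0.2690], E[r] = 3.4850, γ^t·E[r] = 1.707650, running G = 6.982650
t=3: π = [0.2398, 0.1879, 0.2916, 0.2807], E[r] = 3.5420, γ^t·E[r] = 1.214906, running G = 8.197556
t=4: π = [0.2387, 0.1896, 0.2875, 0.2842], E[r] = 3.5626, γ^t·E[r] = 0.855368, running G = 9.052924

G = 9.0529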